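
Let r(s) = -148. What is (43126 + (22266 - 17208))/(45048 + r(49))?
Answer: 12046/11225 ≈ 1.0731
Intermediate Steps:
(43126 + (22266 - 17208))/(45048 + r(49)) = (43126 + (22266 - 17208))/(45048 - 148) = (43126 + 5058)/44900 = 48184*(1/44900) = 12046/11225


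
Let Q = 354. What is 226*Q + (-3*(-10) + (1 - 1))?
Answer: 80034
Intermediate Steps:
226*Q + (-3*(-10) + (1 - 1)) = 226*354 + (-3*(-10) + (1 - 1)) = 80004 + (30 + 0) = 80004 + 30 = 80034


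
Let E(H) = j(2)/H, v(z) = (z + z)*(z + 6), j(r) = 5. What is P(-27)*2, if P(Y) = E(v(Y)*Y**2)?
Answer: 5/413343 ≈ 1.2096e-5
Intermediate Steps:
v(z) = 2*z*(6 + z) (v(z) = (2*z)*(6 + z) = 2*z*(6 + z))
E(H) = 5/H
P(Y) = 5/(2*Y**3*(6 + Y)) (P(Y) = 5/(((2*Y*(6 + Y))*Y**2)) = 5/((2*Y**3*(6 + Y))) = 5*(1/(2*Y**3*(6 + Y))) = 5/(2*Y**3*(6 + Y)))
P(-27)*2 = ((5/2)/((-27)**3*(6 - 27)))*2 = ((5/2)*(-1/19683)/(-21))*2 = ((5/2)*(-1/19683)*(-1/21))*2 = (5/826686)*2 = 5/413343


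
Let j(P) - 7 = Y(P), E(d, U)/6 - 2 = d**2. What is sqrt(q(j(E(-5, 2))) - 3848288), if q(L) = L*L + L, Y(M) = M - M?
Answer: 2*I*sqrt(962058) ≈ 1961.7*I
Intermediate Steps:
E(d, U) = 12 + 6*d**2
Y(M) = 0
j(P) = 7 (j(P) = 7 + 0 = 7)
q(L) = L + L**2 (q(L) = L**2 + L = L + L**2)
sqrt(q(j(E(-5, 2))) - 3848288) = sqrt(7*(1 + 7) - 3848288) = sqrt(7*8 - 3848288) = sqrt(56 - 3848288) = sqrt(-3848232) = 2*I*sqrt(962058)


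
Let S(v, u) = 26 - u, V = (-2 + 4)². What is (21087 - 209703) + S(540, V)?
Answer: -188594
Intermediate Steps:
V = 4 (V = 2² = 4)
(21087 - 209703) + S(540, V) = (21087 - 209703) + (26 - 1*4) = -188616 + (26 - 4) = -188616 + 22 = -188594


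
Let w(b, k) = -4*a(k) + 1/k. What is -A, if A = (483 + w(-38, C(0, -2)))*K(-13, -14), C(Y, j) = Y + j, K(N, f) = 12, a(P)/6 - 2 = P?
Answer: -5790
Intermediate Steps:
a(P) = 12 + 6*P
w(b, k) = -48 + 1/k - 24*k (w(b, k) = -4*(12 + 6*k) + 1/k = (-48 - 24*k) + 1/k = -48 + 1/k - 24*k)
A = 5790 (A = (483 + (-48 + 1/(0 - 2) - 24*(0 - 2)))*12 = (483 + (-48 + 1/(-2) - 24*(-2)))*12 = (483 + (-48 - ½ + 48))*12 = (483 - ½)*12 = (965/2)*12 = 5790)
-A = -1*5790 = -5790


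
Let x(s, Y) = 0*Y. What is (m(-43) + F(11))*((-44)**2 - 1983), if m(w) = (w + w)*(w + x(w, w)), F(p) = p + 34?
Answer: -175921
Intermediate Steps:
F(p) = 34 + p
x(s, Y) = 0
m(w) = 2*w**2 (m(w) = (w + w)*(w + 0) = (2*w)*w = 2*w**2)
(m(-43) + F(11))*((-44)**2 - 1983) = (2*(-43)**2 + (34 + 11))*((-44)**2 - 1983) = (2*1849 + 45)*(1936 - 1983) = (3698 + 45)*(-47) = 3743*(-47) = -175921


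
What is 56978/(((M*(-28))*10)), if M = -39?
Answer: 28489/5460 ≈ 5.2178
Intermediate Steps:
56978/(((M*(-28))*10)) = 56978/((-39*(-28)*10)) = 56978/((1092*10)) = 56978/10920 = 56978*(1/10920) = 28489/5460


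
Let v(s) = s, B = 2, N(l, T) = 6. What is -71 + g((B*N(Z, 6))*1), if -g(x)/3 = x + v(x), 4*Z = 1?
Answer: -143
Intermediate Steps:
Z = ¼ (Z = (¼)*1 = ¼ ≈ 0.25000)
g(x) = -6*x (g(x) = -3*(x + x) = -6*x)
-71 + g((B*N(Z, 6))*1) = -71 - 6*2*6 = -71 - 72 = -143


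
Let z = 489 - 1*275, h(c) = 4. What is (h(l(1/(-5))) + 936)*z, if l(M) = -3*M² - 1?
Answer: 201160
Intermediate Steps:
l(M) = -1 - 3*M²
z = 214 (z = 489 - 275 = 214)
(h(l(1/(-5))) + 936)*z = (4 + 936)*214 = 940*214 = 201160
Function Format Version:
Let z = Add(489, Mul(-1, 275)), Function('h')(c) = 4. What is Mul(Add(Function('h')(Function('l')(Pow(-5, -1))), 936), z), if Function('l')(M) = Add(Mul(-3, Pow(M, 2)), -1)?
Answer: 201160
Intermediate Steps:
Function('l')(M) = Add(-1, Mul(-3, Pow(M, 2)))
z = 214 (z = Add(489, -275) = 214)
Mul(Add(Function('h')(Function('l')(Pow(-5, -1))), 936), z) = Mul(Add(4, 936), 214) = Mul(940, 214) = 201160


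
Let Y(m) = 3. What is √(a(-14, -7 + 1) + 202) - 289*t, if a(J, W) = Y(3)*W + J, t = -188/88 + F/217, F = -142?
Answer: 3850347/4774 + √170 ≈ 819.56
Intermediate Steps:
t = -13323/4774 (t = -188/88 - 142/217 = -188*1/88 - 142*1/217 = -47/22 - 142/217 = -13323/4774 ≈ -2.7907)
a(J, W) = J + 3*W (a(J, W) = 3*W + J = J + 3*W)
√(a(-14, -7 + 1) + 202) - 289*t = √((-14 + 3*(-7 + 1)) + 202) - 289*(-13323/4774) = √((-14 + 3*(-6)) + 202) + 3850347/4774 = √((-14 - 18) + 202) + 3850347/4774 = √(-32 + 202) + 3850347/4774 = √170 + 3850347/4774 = 3850347/4774 + √170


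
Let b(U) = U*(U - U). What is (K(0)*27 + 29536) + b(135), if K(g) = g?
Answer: 29536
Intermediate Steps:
b(U) = 0 (b(U) = U*0 = 0)
(K(0)*27 + 29536) + b(135) = (0*27 + 29536) + 0 = (0 + 29536) + 0 = 29536 + 0 = 29536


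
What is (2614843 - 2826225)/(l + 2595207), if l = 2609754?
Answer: -211382/5204961 ≈ -0.040612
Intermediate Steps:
(2614843 - 2826225)/(l + 2595207) = (2614843 - 2826225)/(2609754 + 2595207) = -211382/5204961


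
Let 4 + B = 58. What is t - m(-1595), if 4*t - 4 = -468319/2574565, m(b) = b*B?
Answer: 886998963741/10298260 ≈ 86131.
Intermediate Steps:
B = 54 (B = -4 + 58 = 54)
m(b) = 54*b (m(b) = b*54 = 54*b)
t = 9829941/10298260 (t = 1 + (-468319/2574565)/4 = 1 + (-468319*1/2574565)/4 = 1 + (¼)*(-468319/2574565) = 1 - 468319/10298260 = 9829941/10298260 ≈ 0.95452)
t - m(-1595) = 9829941/10298260 - 54*(-1595) = 9829941/10298260 - 1*(-86130) = 9829941/10298260 + 86130 = 886998963741/10298260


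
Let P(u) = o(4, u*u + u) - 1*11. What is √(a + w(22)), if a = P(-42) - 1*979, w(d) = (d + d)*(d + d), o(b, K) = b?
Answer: 5*√38 ≈ 30.822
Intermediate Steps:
w(d) = 4*d² (w(d) = (2*d)*(2*d) = 4*d²)
P(u) = -7 (P(u) = 4 - 1*11 = 4 - 11 = -7)
a = -986 (a = -7 - 1*979 = -7 - 979 = -986)
√(a + w(22)) = √(-986 + 4*22²) = √(-986 + 4*484) = √(-986 + 1936) = √950 = 5*√38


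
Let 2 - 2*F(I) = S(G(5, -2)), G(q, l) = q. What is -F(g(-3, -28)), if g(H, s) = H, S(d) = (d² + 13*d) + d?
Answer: 93/2 ≈ 46.500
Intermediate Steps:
S(d) = d² + 14*d
F(I) = -93/2 (F(I) = 1 - 5*(14 + 5)/2 = 1 - 5*19/2 = 1 - ½*95 = 1 - 95/2 = -93/2)
-F(g(-3, -28)) = -1*(-93/2) = 93/2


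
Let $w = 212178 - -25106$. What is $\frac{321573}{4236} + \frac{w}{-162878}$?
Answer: $\frac{8562005345}{114991868} \approx 74.458$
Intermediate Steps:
$w = 237284$ ($w = 212178 + 25106 = 237284$)
$\frac{321573}{4236} + \frac{w}{-162878} = \frac{321573}{4236} + \frac{237284}{-162878} = 321573 \cdot \frac{1}{4236} + 237284 \left(- \frac{1}{162878}\right) = \frac{107191}{1412} - \frac{118642}{81439} = \frac{8562005345}{114991868}$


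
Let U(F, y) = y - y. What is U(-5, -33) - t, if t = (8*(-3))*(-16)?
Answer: -384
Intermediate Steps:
U(F, y) = 0
t = 384 (t = -24*(-16) = 384)
U(-5, -33) - t = 0 - 1*384 = 0 - 384 = -384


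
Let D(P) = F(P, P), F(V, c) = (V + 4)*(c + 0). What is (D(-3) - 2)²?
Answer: 25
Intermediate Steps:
F(V, c) = c*(4 + V) (F(V, c) = (4 + V)*c = c*(4 + V))
D(P) = P*(4 + P)
(D(-3) - 2)² = (-3*(4 - 3) - 2)² = (-3*1 - 2)² = (-3 - 2)² = (-5)² = 25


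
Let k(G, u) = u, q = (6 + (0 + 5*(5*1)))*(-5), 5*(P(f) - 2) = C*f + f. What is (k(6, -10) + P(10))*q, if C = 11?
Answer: -2480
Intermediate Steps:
P(f) = 2 + 12*f/5 (P(f) = 2 + (11*f + f)/5 = 2 + (12*f)/5 = 2 + 12*f/5)
q = -155 (q = (6 + (0 + 5*5))*(-5) = (6 + (0 + 25))*(-5) = (6 + 25)*(-5) = 31*(-5) = -155)
(k(6, -10) + P(10))*q = (-10 + (2 + (12/5)*10))*(-155) = (-10 + (2 + 24))*(-155) = (-10 + 26)*(-155) = 16*(-155) = -2480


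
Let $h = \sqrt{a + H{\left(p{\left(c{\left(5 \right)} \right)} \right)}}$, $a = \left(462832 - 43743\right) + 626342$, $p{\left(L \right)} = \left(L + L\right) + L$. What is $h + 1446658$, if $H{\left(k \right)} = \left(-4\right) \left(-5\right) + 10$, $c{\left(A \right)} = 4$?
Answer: $1446658 + \sqrt{1045461} \approx 1.4477 \cdot 10^{6}$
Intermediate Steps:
$p{\left(L \right)} = 3 L$ ($p{\left(L \right)} = 2 L + L = 3 L$)
$a = 1045431$ ($a = 419089 + 626342 = 1045431$)
$H{\left(k \right)} = 30$ ($H{\left(k \right)} = 20 + 10 = 30$)
$h = \sqrt{1045461}$ ($h = \sqrt{1045431 + 30} = \sqrt{1045461} \approx 1022.5$)
$h + 1446658 = \sqrt{1045461} + 1446658 = 1446658 + \sqrt{1045461}$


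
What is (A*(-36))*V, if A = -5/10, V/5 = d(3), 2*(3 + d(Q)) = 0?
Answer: -270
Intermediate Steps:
d(Q) = -3 (d(Q) = -3 + (½)*0 = -3 + 0 = -3)
V = -15 (V = 5*(-3) = -15)
A = -½ (A = -5*⅒ = -½ ≈ -0.50000)
(A*(-36))*V = -½*(-36)*(-15) = 18*(-15) = -270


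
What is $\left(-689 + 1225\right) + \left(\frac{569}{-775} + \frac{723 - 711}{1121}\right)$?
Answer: $\frac{465034851}{868775} \approx 535.28$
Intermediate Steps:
$\left(-689 + 1225\right) + \left(\frac{569}{-775} + \frac{723 - 711}{1121}\right) = 536 + \left(569 \left(- \frac{1}{775}\right) + 12 \cdot \frac{1}{1121}\right) = 536 + \left(- \frac{569}{775} + \frac{12}{1121}\right) = 536 - \frac{628549}{868775} = \frac{465034851}{868775}$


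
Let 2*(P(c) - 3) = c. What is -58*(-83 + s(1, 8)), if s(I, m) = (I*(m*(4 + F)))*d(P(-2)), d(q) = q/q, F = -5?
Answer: 5278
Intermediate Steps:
P(c) = 3 + c/2
d(q) = 1
s(I, m) = -I*m (s(I, m) = (I*(m*(4 - 5)))*1 = (I*(m*(-1)))*1 = (I*(-m))*1 = -I*m*1 = -I*m)
-58*(-83 + s(1, 8)) = -58*(-83 - 1*1*8) = -58*(-83 - 8) = -58*(-91) = 5278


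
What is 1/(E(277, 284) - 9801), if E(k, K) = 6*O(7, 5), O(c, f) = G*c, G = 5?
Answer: -1/9591 ≈ -0.00010426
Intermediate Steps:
O(c, f) = 5*c
E(k, K) = 210 (E(k, K) = 6*(5*7) = 6*35 = 210)
1/(E(277, 284) - 9801) = 1/(210 - 9801) = 1/(-9591) = -1/9591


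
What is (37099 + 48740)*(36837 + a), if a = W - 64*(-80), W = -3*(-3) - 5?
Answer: 3601890279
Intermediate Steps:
W = 4 (W = 9 - 5 = 4)
a = 5124 (a = 4 - 64*(-80) = 4 + 5120 = 5124)
(37099 + 48740)*(36837 + a) = (37099 + 48740)*(36837 + 5124) = 85839*41961 = 3601890279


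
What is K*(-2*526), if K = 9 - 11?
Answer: 2104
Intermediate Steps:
K = -2
K*(-2*526) = -(-4)*526 = -2*(-1052) = 2104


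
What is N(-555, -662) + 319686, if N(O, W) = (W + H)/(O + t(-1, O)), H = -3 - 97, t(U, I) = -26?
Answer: 185738328/581 ≈ 3.1969e+5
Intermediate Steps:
H = -100
N(O, W) = (-100 + W)/(-26 + O) (N(O, W) = (W - 100)/(O - 26) = (-100 + W)/(-26 + O))
N(-555, -662) + 319686 = (-100 - 662)/(-26 - 555) + 319686 = -762/(-581) + 319686 = -1/581*(-762) + 319686 = 762/581 + 319686 = 185738328/581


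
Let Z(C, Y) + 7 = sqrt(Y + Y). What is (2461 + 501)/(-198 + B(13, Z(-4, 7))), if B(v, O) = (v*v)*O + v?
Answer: -2026008/735785 - 250289*sqrt(14)/735785 ≈ -4.0263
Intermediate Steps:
Z(C, Y) = -7 + sqrt(2)*sqrt(Y) (Z(C, Y) = -7 + sqrt(Y + Y) = -7 + sqrt(2*Y) = -7 + sqrt(2)*sqrt(Y))
B(v, O) = v + O*v**2 (B(v, O) = v**2*O + v = O*v**2 + v = v + O*v**2)
(2461 + 501)/(-198 + B(13, Z(-4, 7))) = (2461 + 501)/(-198 + 13*(1 + (-7 + sqrt(2)*sqrt(7))*13)) = 2962/(-198 + 13*(1 + (-7 + sqrt(14))*13)) = 2962/(-198 + 13*(1 + (-91 + 13*sqrt(14)))) = 2962/(-198 + 13*(-90 + 13*sqrt(14))) = 2962/(-198 + (-1170 + 169*sqrt(14))) = 2962/(-1368 + 169*sqrt(14))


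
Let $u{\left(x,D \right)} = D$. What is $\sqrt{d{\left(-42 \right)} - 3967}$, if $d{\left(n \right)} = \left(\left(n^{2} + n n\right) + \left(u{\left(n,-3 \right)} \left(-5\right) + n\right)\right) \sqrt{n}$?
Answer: $\sqrt{-3967 + 3501 i \sqrt{42}} \approx 97.638 + 116.19 i$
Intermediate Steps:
$d{\left(n \right)} = \sqrt{n} \left(15 + n + 2 n^{2}\right)$ ($d{\left(n \right)} = \left(\left(n^{2} + n n\right) + \left(\left(-3\right) \left(-5\right) + n\right)\right) \sqrt{n} = \left(\left(n^{2} + n^{2}\right) + \left(15 + n\right)\right) \sqrt{n} = \left(2 n^{2} + \left(15 + n\right)\right) \sqrt{n} = \left(15 + n + 2 n^{2}\right) \sqrt{n} = \sqrt{n} \left(15 + n + 2 n^{2}\right)$)
$\sqrt{d{\left(-42 \right)} - 3967} = \sqrt{\sqrt{-42} \left(15 - 42 + 2 \left(-42\right)^{2}\right) - 3967} = \sqrt{i \sqrt{42} \left(15 - 42 + 2 \cdot 1764\right) - 3967} = \sqrt{i \sqrt{42} \left(15 - 42 + 3528\right) - 3967} = \sqrt{i \sqrt{42} \cdot 3501 - 3967} = \sqrt{3501 i \sqrt{42} - 3967} = \sqrt{-3967 + 3501 i \sqrt{42}}$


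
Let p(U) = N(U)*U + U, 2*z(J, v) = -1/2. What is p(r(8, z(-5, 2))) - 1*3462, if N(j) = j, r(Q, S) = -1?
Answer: -3462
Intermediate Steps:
z(J, v) = -¼ (z(J, v) = (-1/2)/2 = (-1*½)/2 = (½)*(-½) = -¼)
p(U) = U + U² (p(U) = U*U + U = U² + U = U + U²)
p(r(8, z(-5, 2))) - 1*3462 = -(1 - 1) - 1*3462 = -1*0 - 3462 = 0 - 3462 = -3462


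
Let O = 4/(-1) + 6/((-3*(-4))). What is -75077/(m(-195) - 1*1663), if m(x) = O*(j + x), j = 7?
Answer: 75077/1005 ≈ 74.703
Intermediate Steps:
O = -7/2 (O = 4*(-1) + 6/12 = -4 + 6*(1/12) = -4 + ½ = -7/2 ≈ -3.5000)
m(x) = -49/2 - 7*x/2 (m(x) = -7*(7 + x)/2 = -49/2 - 7*x/2)
-75077/(m(-195) - 1*1663) = -75077/((-49/2 - 7/2*(-195)) - 1*1663) = -75077/((-49/2 + 1365/2) - 1663) = -75077/(658 - 1663) = -75077/(-1005) = -75077*(-1/1005) = 75077/1005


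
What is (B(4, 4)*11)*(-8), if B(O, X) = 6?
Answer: -528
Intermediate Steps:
(B(4, 4)*11)*(-8) = (6*11)*(-8) = 66*(-8) = -528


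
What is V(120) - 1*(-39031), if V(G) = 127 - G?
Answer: 39038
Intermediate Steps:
V(120) - 1*(-39031) = (127 - 1*120) - 1*(-39031) = (127 - 120) + 39031 = 7 + 39031 = 39038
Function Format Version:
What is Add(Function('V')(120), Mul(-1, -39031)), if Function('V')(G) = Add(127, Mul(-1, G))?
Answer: 39038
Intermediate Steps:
Add(Function('V')(120), Mul(-1, -39031)) = Add(Add(127, Mul(-1, 120)), Mul(-1, -39031)) = Add(Add(127, -120), 39031) = Add(7, 39031) = 39038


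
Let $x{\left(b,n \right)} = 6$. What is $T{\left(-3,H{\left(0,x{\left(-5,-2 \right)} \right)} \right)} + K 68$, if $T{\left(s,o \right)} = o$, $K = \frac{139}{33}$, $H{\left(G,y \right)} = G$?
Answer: $\frac{9452}{33} \approx 286.42$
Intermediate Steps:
$K = \frac{139}{33}$ ($K = 139 \cdot \frac{1}{33} = \frac{139}{33} \approx 4.2121$)
$T{\left(-3,H{\left(0,x{\left(-5,-2 \right)} \right)} \right)} + K 68 = 0 + \frac{139}{33} \cdot 68 = 0 + \frac{9452}{33} = \frac{9452}{33}$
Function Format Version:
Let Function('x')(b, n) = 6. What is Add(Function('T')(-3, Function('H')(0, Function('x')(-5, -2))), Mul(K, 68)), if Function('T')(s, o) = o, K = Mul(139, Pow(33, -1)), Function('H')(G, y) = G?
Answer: Rational(9452, 33) ≈ 286.42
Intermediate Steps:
K = Rational(139, 33) (K = Mul(139, Rational(1, 33)) = Rational(139, 33) ≈ 4.2121)
Add(Function('T')(-3, Function('H')(0, Function('x')(-5, -2))), Mul(K, 68)) = Add(0, Mul(Rational(139, 33), 68)) = Add(0, Rational(9452, 33)) = Rational(9452, 33)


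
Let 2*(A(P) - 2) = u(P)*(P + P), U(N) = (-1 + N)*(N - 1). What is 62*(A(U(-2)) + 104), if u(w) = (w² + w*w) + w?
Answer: 101990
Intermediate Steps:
u(w) = w + 2*w² (u(w) = (w² + w²) + w = 2*w² + w = w + 2*w²)
U(N) = (-1 + N)² (U(N) = (-1 + N)*(-1 + N) = (-1 + N)²)
A(P) = 2 + P²*(1 + 2*P) (A(P) = 2 + ((P*(1 + 2*P))*(P + P))/2 = 2 + ((P*(1 + 2*P))*(2*P))/2 = 2 + (2*P²*(1 + 2*P))/2 = 2 + P²*(1 + 2*P))
62*(A(U(-2)) + 104) = 62*((2 + ((-1 - 2)²)²*(1 + 2*(-1 - 2)²)) + 104) = 62*((2 + ((-3)²)²*(1 + 2*(-3)²)) + 104) = 62*((2 + 9²*(1 + 2*9)) + 104) = 62*((2 + 81*(1 + 18)) + 104) = 62*((2 + 81*19) + 104) = 62*((2 + 1539) + 104) = 62*(1541 + 104) = 62*1645 = 101990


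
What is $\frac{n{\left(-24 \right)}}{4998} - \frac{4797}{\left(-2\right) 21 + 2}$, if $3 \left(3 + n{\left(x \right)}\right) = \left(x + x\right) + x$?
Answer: $\frac{3995721}{33320} \approx 119.92$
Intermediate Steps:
$n{\left(x \right)} = -3 + x$ ($n{\left(x \right)} = -3 + \frac{\left(x + x\right) + x}{3} = -3 + \frac{2 x + x}{3} = -3 + \frac{3 x}{3} = -3 + x$)
$\frac{n{\left(-24 \right)}}{4998} - \frac{4797}{\left(-2\right) 21 + 2} = \frac{-3 - 24}{4998} - \frac{4797}{\left(-2\right) 21 + 2} = \left(-27\right) \frac{1}{4998} - \frac{4797}{-42 + 2} = - \frac{9}{1666} - \frac{4797}{-40} = - \frac{9}{1666} - - \frac{4797}{40} = - \frac{9}{1666} + \frac{4797}{40} = \frac{3995721}{33320}$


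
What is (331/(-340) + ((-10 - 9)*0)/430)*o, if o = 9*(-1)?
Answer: 2979/340 ≈ 8.7618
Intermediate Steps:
o = -9
(331/(-340) + ((-10 - 9)*0)/430)*o = (331/(-340) + ((-10 - 9)*0)/430)*(-9) = (331*(-1/340) - 19*0*(1/430))*(-9) = (-331/340 + 0*(1/430))*(-9) = (-331/340 + 0)*(-9) = -331/340*(-9) = 2979/340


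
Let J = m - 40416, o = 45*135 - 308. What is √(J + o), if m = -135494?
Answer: I*√170143 ≈ 412.48*I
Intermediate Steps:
o = 5767 (o = 6075 - 308 = 5767)
J = -175910 (J = -135494 - 40416 = -175910)
√(J + o) = √(-175910 + 5767) = √(-170143) = I*√170143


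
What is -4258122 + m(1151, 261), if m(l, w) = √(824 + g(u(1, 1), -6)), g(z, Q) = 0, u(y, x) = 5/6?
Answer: -4258122 + 2*√206 ≈ -4.2581e+6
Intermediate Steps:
u(y, x) = ⅚ (u(y, x) = 5*(⅙) = ⅚)
m(l, w) = 2*√206 (m(l, w) = √(824 + 0) = √824 = 2*√206)
-4258122 + m(1151, 261) = -4258122 + 2*√206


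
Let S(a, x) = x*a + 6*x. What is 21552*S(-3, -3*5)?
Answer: -969840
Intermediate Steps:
S(a, x) = 6*x + a*x (S(a, x) = a*x + 6*x = 6*x + a*x)
21552*S(-3, -3*5) = 21552*((-3*5)*(6 - 3)) = 21552*(-15*3) = 21552*(-45) = -969840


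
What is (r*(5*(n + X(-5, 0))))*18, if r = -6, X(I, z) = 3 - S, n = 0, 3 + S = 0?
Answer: -3240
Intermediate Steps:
S = -3 (S = -3 + 0 = -3)
X(I, z) = 6 (X(I, z) = 3 - 1*(-3) = 3 + 3 = 6)
(r*(5*(n + X(-5, 0))))*18 = -30*(0 + 6)*18 = -30*6*18 = -6*30*18 = -180*18 = -3240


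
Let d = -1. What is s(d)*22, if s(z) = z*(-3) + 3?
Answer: 132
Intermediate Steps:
s(z) = 3 - 3*z (s(z) = -3*z + 3 = 3 - 3*z)
s(d)*22 = (3 - 3*(-1))*22 = (3 + 3)*22 = 6*22 = 132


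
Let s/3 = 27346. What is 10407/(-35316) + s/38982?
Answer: 138420463/76482684 ≈ 1.8098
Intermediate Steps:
s = 82038 (s = 3*27346 = 82038)
10407/(-35316) + s/38982 = 10407/(-35316) + 82038/38982 = 10407*(-1/35316) + 82038*(1/38982) = -3469/11772 + 13673/6497 = 138420463/76482684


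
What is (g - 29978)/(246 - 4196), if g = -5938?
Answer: 17958/1975 ≈ 9.0927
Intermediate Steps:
(g - 29978)/(246 - 4196) = (-5938 - 29978)/(246 - 4196) = -35916/(-3950) = -35916*(-1/3950) = 17958/1975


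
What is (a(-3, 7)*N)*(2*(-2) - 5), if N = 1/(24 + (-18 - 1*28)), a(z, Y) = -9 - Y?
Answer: -72/11 ≈ -6.5455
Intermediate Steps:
N = -1/22 (N = 1/(24 + (-18 - 28)) = 1/(24 - 46) = 1/(-22) = -1/22 ≈ -0.045455)
(a(-3, 7)*N)*(2*(-2) - 5) = ((-9 - 1*7)*(-1/22))*(2*(-2) - 5) = ((-9 - 7)*(-1/22))*(-4 - 5) = -16*(-1/22)*(-9) = (8/11)*(-9) = -72/11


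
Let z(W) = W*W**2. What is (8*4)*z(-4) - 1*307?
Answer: -2355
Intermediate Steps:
z(W) = W**3
(8*4)*z(-4) - 1*307 = (8*4)*(-4)**3 - 1*307 = 32*(-64) - 307 = -2048 - 307 = -2355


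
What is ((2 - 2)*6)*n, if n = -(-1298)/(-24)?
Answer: 0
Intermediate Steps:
n = -649/12 (n = -(-1298)*(-1)/24 = -59*11/12 = -649/12 ≈ -54.083)
((2 - 2)*6)*n = ((2 - 2)*6)*(-649/12) = (0*6)*(-649/12) = 0*(-649/12) = 0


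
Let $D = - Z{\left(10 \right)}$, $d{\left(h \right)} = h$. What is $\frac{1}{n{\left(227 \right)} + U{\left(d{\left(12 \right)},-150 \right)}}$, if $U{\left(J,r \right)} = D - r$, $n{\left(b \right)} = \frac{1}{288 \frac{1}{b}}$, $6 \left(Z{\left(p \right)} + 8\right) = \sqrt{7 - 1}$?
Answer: $\frac{13170528}{2091310537} + \frac{13824 \sqrt{6}}{2091310537} \approx 0.0063139$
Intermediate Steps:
$Z{\left(p \right)} = -8 + \frac{\sqrt{6}}{6}$ ($Z{\left(p \right)} = -8 + \frac{\sqrt{7 - 1}}{6} = -8 + \frac{\sqrt{6}}{6}$)
$n{\left(b \right)} = \frac{b}{288}$
$D = 8 - \frac{\sqrt{6}}{6}$ ($D = - (-8 + \frac{\sqrt{6}}{6}) = 8 - \frac{\sqrt{6}}{6} \approx 7.5918$)
$U{\left(J,r \right)} = 8 - r - \frac{\sqrt{6}}{6}$ ($U{\left(J,r \right)} = \left(8 - \frac{\sqrt{6}}{6}\right) - r = 8 - r - \frac{\sqrt{6}}{6}$)
$\frac{1}{n{\left(227 \right)} + U{\left(d{\left(12 \right)},-150 \right)}} = \frac{1}{\frac{1}{288} \cdot 227 - \left(-158 + \frac{\sqrt{6}}{6}\right)} = \frac{1}{\frac{227}{288} + \left(8 + 150 - \frac{\sqrt{6}}{6}\right)} = \frac{1}{\frac{227}{288} + \left(158 - \frac{\sqrt{6}}{6}\right)} = \frac{1}{\frac{45731}{288} - \frac{\sqrt{6}}{6}}$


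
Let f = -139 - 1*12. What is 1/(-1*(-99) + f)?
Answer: -1/52 ≈ -0.019231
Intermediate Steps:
f = -151 (f = -139 - 12 = -151)
1/(-1*(-99) + f) = 1/(-1*(-99) - 151) = 1/(99 - 151) = 1/(-52) = -1/52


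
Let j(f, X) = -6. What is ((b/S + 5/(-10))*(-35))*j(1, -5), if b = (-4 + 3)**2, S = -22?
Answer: -1260/11 ≈ -114.55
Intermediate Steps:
b = 1 (b = (-1)**2 = 1)
((b/S + 5/(-10))*(-35))*j(1, -5) = ((1/(-22) + 5/(-10))*(-35))*(-6) = ((1*(-1/22) + 5*(-1/10))*(-35))*(-6) = ((-1/22 - 1/2)*(-35))*(-6) = -6/11*(-35)*(-6) = (210/11)*(-6) = -1260/11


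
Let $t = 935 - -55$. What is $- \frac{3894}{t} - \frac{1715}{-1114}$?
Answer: $- \frac{40001}{16710} \approx -2.3938$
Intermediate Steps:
$t = 990$ ($t = 935 + 55 = 990$)
$- \frac{3894}{t} - \frac{1715}{-1114} = - \frac{3894}{990} - \frac{1715}{-1114} = \left(-3894\right) \frac{1}{990} - - \frac{1715}{1114} = - \frac{59}{15} + \frac{1715}{1114} = - \frac{40001}{16710}$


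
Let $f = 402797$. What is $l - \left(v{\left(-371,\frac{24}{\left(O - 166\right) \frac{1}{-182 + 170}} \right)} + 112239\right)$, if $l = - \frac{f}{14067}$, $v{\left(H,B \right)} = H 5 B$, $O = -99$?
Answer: $- \frac{1550909738}{14067} \approx -1.1025 \cdot 10^{5}$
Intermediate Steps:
$v{\left(H,B \right)} = 5 B H$ ($v{\left(H,B \right)} = 5 H B = 5 B H$)
$l = - \frac{402797}{14067} \approx -28.634$
$l - \left(v{\left(-371,\frac{24}{\left(O - 166\right) \frac{1}{-182 + 170}} \right)} + 112239\right) = - \frac{402797}{14067} - \left(5 \frac{24}{\left(-99 - 166\right) \frac{1}{-182 + 170}} \left(-371\right) + 112239\right) = - \frac{402797}{14067} - \left(5 \frac{24}{\left(-265\right) \frac{1}{-12}} \left(-371\right) + 112239\right) = - \frac{402797}{14067} - \left(5 \frac{24}{\left(-265\right) \left(- \frac{1}{12}\right)} \left(-371\right) + 112239\right) = - \frac{402797}{14067} - \left(5 \frac{24}{\frac{265}{12}} \left(-371\right) + 112239\right) = - \frac{402797}{14067} - \left(5 \cdot 24 \cdot \frac{12}{265} \left(-371\right) + 112239\right) = - \frac{402797}{14067} - \left(5 \cdot \frac{288}{265} \left(-371\right) + 112239\right) = - \frac{402797}{14067} - \left(-2016 + 112239\right) = - \frac{402797}{14067} - 110223 = - \frac{1550909738}{14067}$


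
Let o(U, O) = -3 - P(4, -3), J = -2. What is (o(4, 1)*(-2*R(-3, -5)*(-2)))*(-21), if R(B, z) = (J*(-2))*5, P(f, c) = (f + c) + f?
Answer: 13440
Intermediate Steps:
P(f, c) = c + 2*f (P(f, c) = (c + f) + f = c + 2*f)
o(U, O) = -8 (o(U, O) = -3 - (-3 + 2*4) = -3 - (-3 + 8) = -3 - 1*5 = -3 - 5 = -8)
R(B, z) = 20 (R(B, z) = -2*(-2)*5 = 4*5 = 20)
(o(4, 1)*(-2*R(-3, -5)*(-2)))*(-21) = -8*(-2*20)*(-2)*(-21) = -(-320)*(-2)*(-21) = -8*80*(-21) = -640*(-21) = 13440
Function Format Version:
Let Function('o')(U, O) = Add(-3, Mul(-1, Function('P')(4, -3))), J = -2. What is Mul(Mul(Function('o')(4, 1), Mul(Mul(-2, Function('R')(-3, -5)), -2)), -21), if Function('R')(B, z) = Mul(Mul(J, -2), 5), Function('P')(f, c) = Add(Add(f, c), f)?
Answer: 13440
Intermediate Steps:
Function('P')(f, c) = Add(c, Mul(2, f)) (Function('P')(f, c) = Add(Add(c, f), f) = Add(c, Mul(2, f)))
Function('o')(U, O) = -8 (Function('o')(U, O) = Add(-3, Mul(-1, Add(-3, Mul(2, 4)))) = Add(-3, Mul(-1, Add(-3, 8))) = Add(-3, Mul(-1, 5)) = Add(-3, -5) = -8)
Function('R')(B, z) = 20 (Function('R')(B, z) = Mul(Mul(-2, -2), 5) = Mul(4, 5) = 20)
Mul(Mul(Function('o')(4, 1), Mul(Mul(-2, Function('R')(-3, -5)), -2)), -21) = Mul(Mul(-8, Mul(Mul(-2, 20), -2)), -21) = Mul(Mul(-8, Mul(-40, -2)), -21) = Mul(Mul(-8, 80), -21) = Mul(-640, -21) = 13440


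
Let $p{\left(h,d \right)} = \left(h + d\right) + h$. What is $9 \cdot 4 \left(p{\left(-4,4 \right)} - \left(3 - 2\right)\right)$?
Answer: $-180$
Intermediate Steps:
$p{\left(h,d \right)} = d + 2 h$ ($p{\left(h,d \right)} = \left(d + h\right) + h = d + 2 h$)
$9 \cdot 4 \left(p{\left(-4,4 \right)} - \left(3 - 2\right)\right) = 9 \cdot 4 \left(\left(4 + 2 \left(-4\right)\right) - \left(3 - 2\right)\right) = 36 \left(\left(4 - 8\right) - \left(3 - 2\right)\right) = 36 \left(-4 - 1\right) = 36 \left(-5\right) = -180$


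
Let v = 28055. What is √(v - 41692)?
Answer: I*√13637 ≈ 116.78*I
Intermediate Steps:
√(v - 41692) = √(28055 - 41692) = √(-13637) = I*√13637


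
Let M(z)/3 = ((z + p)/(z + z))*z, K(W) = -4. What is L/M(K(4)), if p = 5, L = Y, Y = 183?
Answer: 122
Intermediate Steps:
L = 183
M(z) = 15/2 + 3*z/2 (M(z) = 3*(((z + 5)/(z + z))*z) = 3*(((5 + z)/((2*z)))*z) = 3*(((5 + z)*(1/(2*z)))*z) = 3*(((5 + z)/(2*z))*z) = 3*(5/2 + z/2) = 15/2 + 3*z/2)
L/M(K(4)) = 183/(15/2 + (3/2)*(-4)) = 183/(15/2 - 6) = 183/(3/2) = 183*(2/3) = 122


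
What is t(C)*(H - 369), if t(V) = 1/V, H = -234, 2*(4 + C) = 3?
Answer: 1206/5 ≈ 241.20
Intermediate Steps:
C = -5/2 (C = -4 + (½)*3 = -4 + 3/2 = -5/2 ≈ -2.5000)
t(C)*(H - 369) = (-234 - 369)/(-5/2) = -⅖*(-603) = 1206/5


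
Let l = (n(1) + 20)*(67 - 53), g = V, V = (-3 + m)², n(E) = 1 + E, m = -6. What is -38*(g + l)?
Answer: -14782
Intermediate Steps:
V = 81 (V = (-3 - 6)² = (-9)² = 81)
g = 81
l = 308 (l = ((1 + 1) + 20)*(67 - 53) = (2 + 20)*14 = 22*14 = 308)
-38*(g + l) = -38*(81 + 308) = -38*389 = -14782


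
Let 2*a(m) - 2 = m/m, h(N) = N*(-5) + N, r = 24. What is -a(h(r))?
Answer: -3/2 ≈ -1.5000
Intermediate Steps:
h(N) = -4*N (h(N) = -5*N + N = -4*N)
a(m) = 3/2 (a(m) = 1 + (m/m)/2 = 1 + (½)*1 = 1 + ½ = 3/2)
-a(h(r)) = -1*3/2 = -3/2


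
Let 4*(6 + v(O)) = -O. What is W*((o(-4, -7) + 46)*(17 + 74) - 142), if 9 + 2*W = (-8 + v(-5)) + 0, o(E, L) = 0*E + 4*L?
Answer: -16269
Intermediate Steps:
v(O) = -6 - O/4 (v(O) = -6 + (-O)/4 = -6 - O/4)
o(E, L) = 4*L (o(E, L) = 0 + 4*L = 4*L)
W = -87/8 (W = -9/2 + ((-8 + (-6 - ¼*(-5))) + 0)/2 = -9/2 + ((-8 + (-6 + 5/4)) + 0)/2 = -9/2 + ((-8 - 19/4) + 0)/2 = -9/2 + (-51/4 + 0)/2 = -9/2 + (½)*(-51/4) = -9/2 - 51/8 = -87/8 ≈ -10.875)
W*((o(-4, -7) + 46)*(17 + 74) - 142) = -87*((4*(-7) + 46)*(17 + 74) - 142)/8 = -87*((-28 + 46)*91 - 142)/8 = -87*(18*91 - 142)/8 = -87*(1638 - 142)/8 = -87/8*1496 = -16269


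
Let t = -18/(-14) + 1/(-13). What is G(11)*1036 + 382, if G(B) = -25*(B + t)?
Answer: -4105734/13 ≈ -3.1583e+5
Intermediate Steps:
t = 110/91 (t = -18*(-1/14) + 1*(-1/13) = 9/7 - 1/13 = 110/91 ≈ 1.2088)
G(B) = -2750/91 - 25*B (G(B) = -25*(B + 110/91) = -25*(110/91 + B) = -2750/91 - 25*B)
G(11)*1036 + 382 = (-2750/91 - 25*11)*1036 + 382 = (-2750/91 - 275)*1036 + 382 = -27775/91*1036 + 382 = -4110700/13 + 382 = -4105734/13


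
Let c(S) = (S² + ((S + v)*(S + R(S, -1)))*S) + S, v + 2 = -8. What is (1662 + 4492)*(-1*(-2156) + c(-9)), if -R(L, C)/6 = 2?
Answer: -8387902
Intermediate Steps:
R(L, C) = -12 (R(L, C) = -6*2 = -12)
v = -10 (v = -2 - 8 = -10)
c(S) = S + S² + S*(-12 + S)*(-10 + S) (c(S) = (S² + ((S - 10)*(S - 12))*S) + S = (S² + ((-10 + S)*(-12 + S))*S) + S = (S² + ((-12 + S)*(-10 + S))*S) + S = (S² + S*(-12 + S)*(-10 + S)) + S = S + S² + S*(-12 + S)*(-10 + S))
(1662 + 4492)*(-1*(-2156) + c(-9)) = (1662 + 4492)*(-1*(-2156) - 9*(121 + (-9)² - 21*(-9))) = 6154*(2156 - 9*(121 + 81 + 189)) = 6154*(2156 - 9*391) = 6154*(2156 - 3519) = 6154*(-1363) = -8387902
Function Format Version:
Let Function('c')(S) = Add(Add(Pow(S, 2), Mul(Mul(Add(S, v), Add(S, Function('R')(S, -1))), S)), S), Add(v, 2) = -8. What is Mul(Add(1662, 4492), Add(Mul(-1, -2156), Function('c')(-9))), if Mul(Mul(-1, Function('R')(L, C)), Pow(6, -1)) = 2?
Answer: -8387902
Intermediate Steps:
Function('R')(L, C) = -12 (Function('R')(L, C) = Mul(-6, 2) = -12)
v = -10 (v = Add(-2, -8) = -10)
Function('c')(S) = Add(S, Pow(S, 2), Mul(S, Add(-12, S), Add(-10, S))) (Function('c')(S) = Add(Add(Pow(S, 2), Mul(Mul(Add(S, -10), Add(S, -12)), S)), S) = Add(Add(Pow(S, 2), Mul(Mul(Add(-10, S), Add(-12, S)), S)), S) = Add(Add(Pow(S, 2), Mul(Mul(Add(-12, S), Add(-10, S)), S)), S) = Add(Add(Pow(S, 2), Mul(S, Add(-12, S), Add(-10, S))), S) = Add(S, Pow(S, 2), Mul(S, Add(-12, S), Add(-10, S))))
Mul(Add(1662, 4492), Add(Mul(-1, -2156), Function('c')(-9))) = Mul(Add(1662, 4492), Add(Mul(-1, -2156), Mul(-9, Add(121, Pow(-9, 2), Mul(-21, -9))))) = Mul(6154, Add(2156, Mul(-9, Add(121, 81, 189)))) = Mul(6154, Add(2156, Mul(-9, 391))) = Mul(6154, Add(2156, -3519)) = Mul(6154, -1363) = -8387902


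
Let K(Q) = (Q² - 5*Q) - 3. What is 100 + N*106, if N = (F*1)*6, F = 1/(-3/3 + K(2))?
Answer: 182/5 ≈ 36.400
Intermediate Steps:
K(Q) = -3 + Q² - 5*Q
F = -⅒ (F = 1/(-3/3 + (-3 + 2² - 5*2)) = 1/(-3*⅓ + (-3 + 4 - 10)) = 1/(-1 - 9) = 1/(-10) = -⅒ ≈ -0.10000)
N = -⅗ (N = -⅒*1*6 = -⅒*6 = -⅗ ≈ -0.60000)
100 + N*106 = 100 - ⅗*106 = 100 - 318/5 = 182/5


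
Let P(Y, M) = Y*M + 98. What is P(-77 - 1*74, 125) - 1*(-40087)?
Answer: 21310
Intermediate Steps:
P(Y, M) = 98 + M*Y (P(Y, M) = M*Y + 98 = 98 + M*Y)
P(-77 - 1*74, 125) - 1*(-40087) = (98 + 125*(-77 - 1*74)) - 1*(-40087) = (98 + 125*(-77 - 74)) + 40087 = (98 + 125*(-151)) + 40087 = (98 - 18875) + 40087 = -18777 + 40087 = 21310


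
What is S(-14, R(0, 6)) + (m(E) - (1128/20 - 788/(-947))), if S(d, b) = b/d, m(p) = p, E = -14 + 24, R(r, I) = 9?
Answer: -3173631/66290 ≈ -47.875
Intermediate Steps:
E = 10
S(-14, R(0, 6)) + (m(E) - (1128/20 - 788/(-947))) = 9/(-14) + (10 - (1128/20 - 788/(-947))) = 9*(-1/14) + (10 - (1128*(1/20) - 788*(-1/947))) = -9/14 + (10 - (282/5 + 788/947)) = -9/14 + (10 - 1*270994/4735) = -9/14 + (10 - 270994/4735) = -9/14 - 223644/4735 = -3173631/66290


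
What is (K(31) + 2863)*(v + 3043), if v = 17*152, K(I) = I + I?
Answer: 16458975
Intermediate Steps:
K(I) = 2*I
v = 2584
(K(31) + 2863)*(v + 3043) = (2*31 + 2863)*(2584 + 3043) = (62 + 2863)*5627 = 2925*5627 = 16458975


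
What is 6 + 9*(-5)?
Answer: -39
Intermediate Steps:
6 + 9*(-5) = 6 - 45 = -39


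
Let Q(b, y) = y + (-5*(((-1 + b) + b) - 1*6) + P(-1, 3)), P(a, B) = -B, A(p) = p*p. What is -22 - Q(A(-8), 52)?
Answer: 534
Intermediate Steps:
A(p) = p²
Q(b, y) = 32 + y - 10*b (Q(b, y) = y + (-5*(((-1 + b) + b) - 1*6) - 1*3) = y + (-5*((-1 + 2*b) - 6) - 3) = y + (-5*(-7 + 2*b) - 3) = y + ((35 - 10*b) - 3) = y + (32 - 10*b) = 32 + y - 10*b)
-22 - Q(A(-8), 52) = -22 - (32 + 52 - 10*(-8)²) = -22 - (32 + 52 - 10*64) = -22 - (32 + 52 - 640) = -22 - 1*(-556) = -22 + 556 = 534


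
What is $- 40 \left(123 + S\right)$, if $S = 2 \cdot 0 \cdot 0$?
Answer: $-4920$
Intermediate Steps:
$S = 0$ ($S = 0 \cdot 0 = 0$)
$- 40 \left(123 + S\right) = - 40 \left(123 + 0\right) = \left(-40\right) 123 = -4920$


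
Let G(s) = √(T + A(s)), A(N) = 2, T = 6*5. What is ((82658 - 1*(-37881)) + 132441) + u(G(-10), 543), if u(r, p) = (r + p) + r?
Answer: 253523 + 8*√2 ≈ 2.5353e+5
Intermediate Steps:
T = 30
G(s) = 4*√2 (G(s) = √(30 + 2) = √32 = 4*√2)
u(r, p) = p + 2*r (u(r, p) = (p + r) + r = p + 2*r)
((82658 - 1*(-37881)) + 132441) + u(G(-10), 543) = ((82658 - 1*(-37881)) + 132441) + (543 + 2*(4*√2)) = ((82658 + 37881) + 132441) + (543 + 8*√2) = (120539 + 132441) + (543 + 8*√2) = 252980 + (543 + 8*√2) = 253523 + 8*√2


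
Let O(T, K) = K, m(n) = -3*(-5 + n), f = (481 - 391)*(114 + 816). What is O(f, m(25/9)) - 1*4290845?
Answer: -12872515/3 ≈ -4.2908e+6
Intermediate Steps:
f = 83700 (f = 90*930 = 83700)
m(n) = 15 - 3*n
O(f, m(25/9)) - 1*4290845 = (15 - 75/9) - 1*4290845 = (15 - 75/9) - 4290845 = (15 - 3*25/9) - 4290845 = (15 - 25/3) - 4290845 = 20/3 - 4290845 = -12872515/3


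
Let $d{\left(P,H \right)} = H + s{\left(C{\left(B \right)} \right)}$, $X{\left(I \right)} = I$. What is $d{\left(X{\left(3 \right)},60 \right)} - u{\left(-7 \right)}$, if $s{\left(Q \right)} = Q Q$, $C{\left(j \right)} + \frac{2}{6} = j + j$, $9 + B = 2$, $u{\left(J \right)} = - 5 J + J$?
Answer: $\frac{2137}{9} \approx 237.44$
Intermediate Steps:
$u{\left(J \right)} = - 4 J$
$B = -7$ ($B = -9 + 2 = -7$)
$C{\left(j \right)} = - \frac{1}{3} + 2 j$ ($C{\left(j \right)} = - \frac{1}{3} + \left(j + j\right) = - \frac{1}{3} + 2 j$)
$s{\left(Q \right)} = Q^{2}$
$d{\left(P,H \right)} = \frac{1849}{9} + H$ ($d{\left(P,H \right)} = H + \left(- \frac{1}{3} + 2 \left(-7\right)\right)^{2} = H + \left(- \frac{1}{3} - 14\right)^{2} = H + \left(- \frac{43}{3}\right)^{2} = H + \frac{1849}{9} = \frac{1849}{9} + H$)
$d{\left(X{\left(3 \right)},60 \right)} - u{\left(-7 \right)} = \left(\frac{1849}{9} + 60\right) - \left(-4\right) \left(-7\right) = \frac{2389}{9} - 28 = \frac{2137}{9}$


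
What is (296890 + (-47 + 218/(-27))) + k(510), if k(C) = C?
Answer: 8028313/27 ≈ 2.9735e+5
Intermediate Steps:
(296890 + (-47 + 218/(-27))) + k(510) = (296890 + (-47 + 218/(-27))) + 510 = (296890 + (-47 - 1/27*218)) + 510 = (296890 + (-47 - 218/27)) + 510 = (296890 - 1487/27) + 510 = 8014543/27 + 510 = 8028313/27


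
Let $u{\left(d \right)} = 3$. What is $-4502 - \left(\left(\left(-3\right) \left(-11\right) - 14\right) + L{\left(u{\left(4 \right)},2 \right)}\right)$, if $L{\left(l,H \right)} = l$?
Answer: $-4524$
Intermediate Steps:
$-4502 - \left(\left(\left(-3\right) \left(-11\right) - 14\right) + L{\left(u{\left(4 \right)},2 \right)}\right) = -4502 - \left(\left(\left(-3\right) \left(-11\right) - 14\right) + 3\right) = -4502 - \left(\left(33 - 14\right) + 3\right) = -4502 - \left(19 + 3\right) = -4502 - 22 = -4524$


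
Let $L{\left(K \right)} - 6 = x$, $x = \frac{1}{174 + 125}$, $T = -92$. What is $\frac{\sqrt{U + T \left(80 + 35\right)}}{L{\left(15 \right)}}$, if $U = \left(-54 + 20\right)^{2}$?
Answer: $\frac{1196 i \sqrt{589}}{1795} \approx 16.171 i$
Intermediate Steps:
$x = \frac{1}{299} \approx 0.0033445$
$U = 1156$ ($U = \left(-34\right)^{2} = 1156$)
$L{\left(K \right)} = \frac{1795}{299}$ ($L{\left(K \right)} = 6 + \frac{1}{299} = \frac{1795}{299}$)
$\frac{\sqrt{U + T \left(80 + 35\right)}}{L{\left(15 \right)}} = \frac{\sqrt{1156 - 92 \left(80 + 35\right)}}{\frac{1795}{299}} = \sqrt{1156 - 10580} \cdot \frac{299}{1795} = \sqrt{-9424} \cdot \frac{299}{1795} = 4 i \sqrt{589} \cdot \frac{299}{1795} = \frac{1196 i \sqrt{589}}{1795}$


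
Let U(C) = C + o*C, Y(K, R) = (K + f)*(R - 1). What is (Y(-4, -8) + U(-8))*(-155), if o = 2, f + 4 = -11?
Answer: -22785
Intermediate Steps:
f = -15 (f = -4 - 11 = -15)
Y(K, R) = (-1 + R)*(-15 + K) (Y(K, R) = (K - 15)*(R - 1) = (-15 + K)*(-1 + R) = (-1 + R)*(-15 + K))
U(C) = 3*C (U(C) = C + 2*C = 3*C)
(Y(-4, -8) + U(-8))*(-155) = ((15 - 1*(-4) - 15*(-8) - 4*(-8)) + 3*(-8))*(-155) = ((15 + 4 + 120 + 32) - 24)*(-155) = (171 - 24)*(-155) = 147*(-155) = -22785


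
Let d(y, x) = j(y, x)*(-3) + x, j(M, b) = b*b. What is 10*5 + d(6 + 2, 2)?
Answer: 40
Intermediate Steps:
j(M, b) = b²
d(y, x) = x - 3*x² (d(y, x) = x²*(-3) + x = -3*x² + x = x - 3*x²)
10*5 + d(6 + 2, 2) = 10*5 + 2*(1 - 3*2) = 50 + 2*(1 - 6) = 50 + 2*(-5) = 50 - 10 = 40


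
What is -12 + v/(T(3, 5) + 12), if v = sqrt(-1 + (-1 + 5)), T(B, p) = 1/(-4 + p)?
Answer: -12 + sqrt(3)/13 ≈ -11.867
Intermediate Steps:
v = sqrt(3) (v = sqrt(-1 + 4) = sqrt(3) ≈ 1.7320)
-12 + v/(T(3, 5) + 12) = -12 + sqrt(3)/(1/(-4 + 5) + 12) = -12 + sqrt(3)/(1/1 + 12) = -12 + sqrt(3)/(1 + 12) = -12 + sqrt(3)/13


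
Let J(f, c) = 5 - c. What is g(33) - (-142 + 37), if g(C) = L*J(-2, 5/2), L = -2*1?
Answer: 100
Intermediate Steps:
L = -2
g(C) = -5 (g(C) = -2*(5 - 5/2) = -2*5/2 = -5)
g(33) - (-142 + 37) = -5 - (-142 + 37) = -5 - 1*(-105) = -5 + 105 = 100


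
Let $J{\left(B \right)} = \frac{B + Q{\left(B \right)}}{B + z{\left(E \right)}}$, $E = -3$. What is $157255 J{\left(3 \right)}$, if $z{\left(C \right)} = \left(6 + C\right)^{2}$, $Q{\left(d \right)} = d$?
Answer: $\frac{157255}{2} \approx 78628.0$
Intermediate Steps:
$J{\left(B \right)} = \frac{2 B}{9 + B}$ ($J{\left(B \right)} = \frac{B + B}{B + \left(6 - 3\right)^{2}} = \frac{2 B}{B + 3^{2}} = \frac{2 B}{B + 9} = \frac{2 B}{9 + B}$)
$157255 J{\left(3 \right)} = 157255 \cdot 2 \cdot 3 \frac{1}{9 + 3} = 157255 \cdot 2 \cdot 3 \cdot \frac{1}{12} = 157255 \cdot \frac{1}{2} = \frac{157255}{2}$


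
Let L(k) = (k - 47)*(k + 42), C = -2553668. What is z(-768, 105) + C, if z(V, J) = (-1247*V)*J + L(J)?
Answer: 98012938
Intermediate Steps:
L(k) = (-47 + k)*(42 + k)
z(V, J) = -1974 + J**2 - 5*J - 1247*J*V (z(V, J) = (-1247*V)*J + (-1974 + J**2 - 5*J) = -1247*J*V + (-1974 + J**2 - 5*J) = -1974 + J**2 - 5*J - 1247*J*V)
z(-768, 105) + C = (-1974 + 105**2 - 5*105 - 1247*105*(-768)) - 2553668 = (-1974 + 11025 - 525 + 100558080) - 2553668 = 100566606 - 2553668 = 98012938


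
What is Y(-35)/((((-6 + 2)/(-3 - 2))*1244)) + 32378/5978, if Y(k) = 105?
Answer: 82125689/14873264 ≈ 5.5217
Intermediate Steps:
Y(-35)/((((-6 + 2)/(-3 - 2))*1244)) + 32378/5978 = 105/((((-6 + 2)/(-3 - 2))*1244)) + 32378/5978 = 105/((-4/(-5)*1244)) + 32378*(1/5978) = 105/((-4*(-⅕)*1244)) + 16189/2989 = 105/(((⅘)*1244)) + 16189/2989 = 105/(4976/5) + 16189/2989 = 105*(5/4976) + 16189/2989 = 525/4976 + 16189/2989 = 82125689/14873264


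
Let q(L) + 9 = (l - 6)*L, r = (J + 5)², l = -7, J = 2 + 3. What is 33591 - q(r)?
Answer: 34900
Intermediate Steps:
J = 5
r = 100 (r = (5 + 5)² = 10² = 100)
q(L) = -9 - 13*L (q(L) = -9 + (-7 - 6)*L = -9 - 13*L)
33591 - q(r) = 33591 - (-9 - 13*100) = 33591 - (-9 - 1300) = 33591 - 1*(-1309) = 33591 + 1309 = 34900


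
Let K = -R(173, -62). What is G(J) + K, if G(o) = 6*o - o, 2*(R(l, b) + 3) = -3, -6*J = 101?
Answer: -239/3 ≈ -79.667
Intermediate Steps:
J = -101/6 (J = -⅙*101 = -101/6 ≈ -16.833)
R(l, b) = -9/2 (R(l, b) = -3 + (½)*(-3) = -3 - 3/2 = -9/2)
K = 9/2 (K = -1*(-9/2) = 9/2 ≈ 4.5000)
G(o) = 5*o
G(J) + K = 5*(-101/6) + 9/2 = -505/6 + 9/2 = -239/3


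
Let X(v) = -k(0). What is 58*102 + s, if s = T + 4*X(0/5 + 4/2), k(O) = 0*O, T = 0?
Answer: 5916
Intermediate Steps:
k(O) = 0
X(v) = 0 (X(v) = -1*0 = 0)
s = 0 (s = 0 + 4*0 = 0 + 0 = 0)
58*102 + s = 58*102 + 0 = 5916 + 0 = 5916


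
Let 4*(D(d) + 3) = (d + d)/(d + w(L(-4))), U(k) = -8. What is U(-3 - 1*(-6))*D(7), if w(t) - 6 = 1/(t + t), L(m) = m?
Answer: 2248/103 ≈ 21.825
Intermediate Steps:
w(t) = 6 + 1/(2*t) (w(t) = 6 + 1/(t + t) = 6 + 1/(2*t))
D(d) = -3 + d/(2*(47/8 + d)) (D(d) = -3 + ((d + d)/(d + (6 + (½)/(-4))))/4 = -3 + ((2*d)/(d + (6 + (½)*(-¼))))/4 = -3 + ((2*d)/(d + (6 - ⅛)))/4 = -3 + ((2*d)/(d + 47/8))/4 = -3 + ((2*d)/(47/8 + d))/4 = -3 + (2*d/(47/8 + d))/4 = -3 + d/(2*(47/8 + d)))
U(-3 - 1*(-6))*D(7) = -8*(-141 - 20*7)/(47 + 8*7) = -8*(-141 - 140)/(47 + 56) = -8*(-281)/103 = -8*(-281/103) = 2248/103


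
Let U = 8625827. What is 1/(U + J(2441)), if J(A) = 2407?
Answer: 1/8628234 ≈ 1.1590e-7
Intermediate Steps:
1/(U + J(2441)) = 1/(8625827 + 2407) = 1/8628234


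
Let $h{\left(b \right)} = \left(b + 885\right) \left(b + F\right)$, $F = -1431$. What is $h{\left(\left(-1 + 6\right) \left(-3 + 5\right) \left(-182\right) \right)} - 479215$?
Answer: $2560470$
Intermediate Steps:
$h{\left(b \right)} = \left(-1431 + b\right) \left(885 + b\right)$ ($h{\left(b \right)} = \left(b + 885\right) \left(b - 1431\right) = \left(885 + b\right) \left(-1431 + b\right) = \left(-1431 + b\right) \left(885 + b\right)$)
$h{\left(\left(-1 + 6\right) \left(-3 + 5\right) \left(-182\right) \right)} - 479215 = \left(-1266435 + \left(\left(-1 + 6\right) \left(-3 + 5\right) \left(-182\right)\right)^{2} - 546 \left(-1 + 6\right) \left(-3 + 5\right) \left(-182\right)\right) - 479215 = \left(-1266435 + \left(5 \cdot 2 \left(-182\right)\right)^{2} - 546 \cdot 5 \cdot 2 \left(-182\right)\right) - 479215 = \left(-1266435 + \left(10 \left(-182\right)\right)^{2} - 546 \cdot 10 \left(-182\right)\right) - 479215 = \left(-1266435 + \left(-1820\right)^{2} - -993720\right) - 479215 = \left(-1266435 + 3312400 + 993720\right) - 479215 = 3039685 - 479215 = 2560470$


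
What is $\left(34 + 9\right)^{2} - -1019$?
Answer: $2868$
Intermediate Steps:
$\left(34 + 9\right)^{2} - -1019 = 43^{2} + 1019 = 1849 + 1019 = 2868$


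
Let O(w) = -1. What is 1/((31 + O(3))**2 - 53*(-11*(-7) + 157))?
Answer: -1/11502 ≈ -8.6941e-5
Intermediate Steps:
1/((31 + O(3))**2 - 53*(-11*(-7) + 157)) = 1/((31 - 1)**2 - 53*(-11*(-7) + 157)) = 1/(30**2 - 53*(77 + 157)) = 1/(900 - 53*234) = 1/(900 - 12402) = 1/(-11502) = -1/11502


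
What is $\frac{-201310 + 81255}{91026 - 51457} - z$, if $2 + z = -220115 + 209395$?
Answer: $\frac{424138763}{39569} \approx 10719.0$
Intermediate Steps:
$z = -10722$ ($z = -2 + \left(-220115 + 209395\right) = -2 - 10720 = -10722$)
$\frac{-201310 + 81255}{91026 - 51457} - z = \frac{-201310 + 81255}{91026 - 51457} - -10722 = - \frac{120055}{39569} + 10722 = \frac{424138763}{39569}$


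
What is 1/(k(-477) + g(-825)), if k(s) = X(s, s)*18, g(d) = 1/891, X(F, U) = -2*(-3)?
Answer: 891/96229 ≈ 0.0092592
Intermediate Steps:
X(F, U) = 6
g(d) = 1/891
k(s) = 108 (k(s) = 6*18 = 108)
1/(k(-477) + g(-825)) = 1/(108 + 1/891) = 1/(96229/891) = 891/96229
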